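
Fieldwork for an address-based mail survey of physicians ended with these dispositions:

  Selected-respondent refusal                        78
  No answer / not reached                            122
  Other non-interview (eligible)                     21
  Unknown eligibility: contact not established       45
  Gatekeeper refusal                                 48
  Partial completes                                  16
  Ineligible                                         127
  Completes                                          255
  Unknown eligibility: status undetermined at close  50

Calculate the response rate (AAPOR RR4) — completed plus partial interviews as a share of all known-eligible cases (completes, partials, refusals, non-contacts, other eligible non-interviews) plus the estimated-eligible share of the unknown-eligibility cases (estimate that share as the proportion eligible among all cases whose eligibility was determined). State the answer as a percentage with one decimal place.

43.9%

Refusal or break-off = 48 + 78 = 126
Undetermined eligibility = 45 + 50 = 95
Numerator: 255 + 16 = 271
Eligible (known): 255 + 16 + 126 + 122 + 21 = 540
e = 540 / (540 + 127) = 540 / 667 = 0.8096
Estimated eligible among unknowns: 0.8096 × 95 = 76.91
Denom: 540 + 76.91 = 616.91
RR4 = 271 / 616.91 = 0.4393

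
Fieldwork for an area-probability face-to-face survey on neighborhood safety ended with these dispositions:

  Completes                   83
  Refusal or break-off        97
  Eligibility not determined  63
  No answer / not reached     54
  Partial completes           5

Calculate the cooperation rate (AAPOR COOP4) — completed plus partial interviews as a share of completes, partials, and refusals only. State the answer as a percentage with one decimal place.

Top: 83 + 5 = 88
Denom: 83 + 5 + 97 = 185
COOP4 = 88 / 185 = 0.4757

47.6%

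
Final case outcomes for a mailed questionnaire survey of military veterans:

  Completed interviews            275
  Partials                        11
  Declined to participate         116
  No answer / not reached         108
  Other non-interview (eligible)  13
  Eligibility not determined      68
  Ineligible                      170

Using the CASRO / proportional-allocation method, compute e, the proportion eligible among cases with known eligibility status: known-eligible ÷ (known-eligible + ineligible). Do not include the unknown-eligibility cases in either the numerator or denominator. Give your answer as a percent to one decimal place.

Determined eligible = 275 + 11 + 116 + 108 + 13 = 523
e = 523 / (523 + 170) = 523 / 693 = 0.7547

75.5%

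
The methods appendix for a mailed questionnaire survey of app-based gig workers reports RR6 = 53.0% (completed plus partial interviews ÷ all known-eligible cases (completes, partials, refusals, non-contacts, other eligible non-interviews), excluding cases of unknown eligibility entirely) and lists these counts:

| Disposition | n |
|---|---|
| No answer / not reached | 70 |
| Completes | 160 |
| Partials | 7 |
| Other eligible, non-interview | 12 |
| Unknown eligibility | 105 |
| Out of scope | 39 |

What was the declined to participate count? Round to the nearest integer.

66

Numerator → 160 + 7 = 167
RR6 = 167 / D = 0.530
D = 167 / 0.530 = 315.1
Remaining denominator categories sum to 249
declined to participate = 315.1 − 249 ≈ 66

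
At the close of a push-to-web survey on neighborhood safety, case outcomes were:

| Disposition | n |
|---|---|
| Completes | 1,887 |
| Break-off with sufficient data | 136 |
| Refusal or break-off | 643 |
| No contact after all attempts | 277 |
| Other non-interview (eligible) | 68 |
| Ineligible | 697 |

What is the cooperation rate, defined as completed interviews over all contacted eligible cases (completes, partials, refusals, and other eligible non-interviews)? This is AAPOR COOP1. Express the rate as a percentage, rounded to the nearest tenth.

69.0%

Num: 1887
Denom: 1887 + 136 + 643 + 68 = 2734
COOP1 = 1887 / 2734 = 0.6902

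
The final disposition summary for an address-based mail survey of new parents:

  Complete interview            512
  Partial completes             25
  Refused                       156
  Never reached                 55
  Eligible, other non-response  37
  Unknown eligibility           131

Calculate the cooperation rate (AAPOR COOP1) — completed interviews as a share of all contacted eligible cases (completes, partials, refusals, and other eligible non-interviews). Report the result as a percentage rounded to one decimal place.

Num → 512
Denom → 512 + 25 + 156 + 37 = 730
COOP1 = 512 / 730 = 0.7014

70.1%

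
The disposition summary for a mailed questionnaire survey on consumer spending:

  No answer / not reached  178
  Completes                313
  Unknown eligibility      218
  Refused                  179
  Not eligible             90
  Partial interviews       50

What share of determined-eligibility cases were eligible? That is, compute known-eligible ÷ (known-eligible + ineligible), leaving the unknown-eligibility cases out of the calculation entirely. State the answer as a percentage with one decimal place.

Known eligible: 313 + 50 + 179 + 178 = 720
e = 720 / (720 + 90) = 720 / 810 = 0.8889

88.9%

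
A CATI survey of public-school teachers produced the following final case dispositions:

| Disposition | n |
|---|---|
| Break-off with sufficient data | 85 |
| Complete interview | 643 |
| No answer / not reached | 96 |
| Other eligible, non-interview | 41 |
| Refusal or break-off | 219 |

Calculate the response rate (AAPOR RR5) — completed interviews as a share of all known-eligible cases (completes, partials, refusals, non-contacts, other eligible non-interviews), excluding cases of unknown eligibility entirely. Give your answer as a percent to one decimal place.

Num = 643
Base = 643 + 85 + 219 + 96 + 41 = 1084
RR5 = 643 / 1084 = 0.5932

59.3%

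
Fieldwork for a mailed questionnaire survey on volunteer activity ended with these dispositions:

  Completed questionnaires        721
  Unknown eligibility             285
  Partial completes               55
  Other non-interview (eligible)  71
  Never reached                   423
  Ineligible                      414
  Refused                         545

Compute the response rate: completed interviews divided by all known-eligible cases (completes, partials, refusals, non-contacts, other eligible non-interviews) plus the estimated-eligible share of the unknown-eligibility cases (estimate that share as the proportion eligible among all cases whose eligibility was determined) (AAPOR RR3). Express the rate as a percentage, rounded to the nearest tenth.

Top: 721
Determined eligible: 721 + 55 + 545 + 423 + 71 = 1815
e = 1815 / (1815 + 414) = 1815 / 2229 = 0.8143
e × U: 0.8143 × 285 = 232.08
Denominator: 1815 + 232.08 = 2047.08
RR3 = 721 / 2047.08 = 0.3522

35.2%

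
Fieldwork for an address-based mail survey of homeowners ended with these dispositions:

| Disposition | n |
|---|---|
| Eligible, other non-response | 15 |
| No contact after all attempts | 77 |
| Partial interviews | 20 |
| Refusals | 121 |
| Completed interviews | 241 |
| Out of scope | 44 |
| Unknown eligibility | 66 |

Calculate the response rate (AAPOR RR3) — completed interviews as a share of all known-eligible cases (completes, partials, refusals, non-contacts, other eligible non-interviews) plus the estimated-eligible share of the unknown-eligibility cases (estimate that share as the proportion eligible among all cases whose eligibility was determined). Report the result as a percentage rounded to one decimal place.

Numerator: 241
Eligible (known): 241 + 20 + 121 + 77 + 15 = 474
e = 474 / (474 + 44) = 474 / 518 = 0.9151
Eligible share of unknowns: 0.9151 × 66 = 60.40
Denominator: 474 + 60.40 = 534.40
RR3 = 241 / 534.40 = 0.4510

45.1%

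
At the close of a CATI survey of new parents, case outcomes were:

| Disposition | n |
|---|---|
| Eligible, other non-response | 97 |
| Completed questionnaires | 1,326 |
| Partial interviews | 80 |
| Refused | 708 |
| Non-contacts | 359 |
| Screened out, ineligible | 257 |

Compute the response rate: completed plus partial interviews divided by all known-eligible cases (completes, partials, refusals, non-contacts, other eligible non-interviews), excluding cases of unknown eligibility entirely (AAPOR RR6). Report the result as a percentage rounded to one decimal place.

Num → 1326 + 80 = 1406
Base → 1326 + 80 + 708 + 359 + 97 = 2570
RR6 = 1406 / 2570 = 0.5471

54.7%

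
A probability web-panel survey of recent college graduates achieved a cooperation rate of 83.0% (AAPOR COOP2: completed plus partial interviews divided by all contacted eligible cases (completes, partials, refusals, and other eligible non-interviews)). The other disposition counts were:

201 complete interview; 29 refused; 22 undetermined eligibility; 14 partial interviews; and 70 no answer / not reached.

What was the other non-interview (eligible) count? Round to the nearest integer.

Numerator: 201 + 14 = 215
COOP2 = 215 / D = 0.830
D = 215 / 0.830 = 259.0
Other denominator terms total 244
other non-interview (eligible) = 259.0 − 244 ≈ 15

15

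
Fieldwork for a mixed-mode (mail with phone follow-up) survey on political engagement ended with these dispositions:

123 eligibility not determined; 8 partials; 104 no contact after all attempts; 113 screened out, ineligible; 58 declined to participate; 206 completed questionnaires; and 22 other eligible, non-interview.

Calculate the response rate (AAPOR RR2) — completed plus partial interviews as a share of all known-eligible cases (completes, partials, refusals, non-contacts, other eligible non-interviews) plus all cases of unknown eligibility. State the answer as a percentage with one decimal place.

Num → 206 + 8 = 214
Denom → 206 + 8 + 58 + 104 + 22 + 123 = 521
RR2 = 214 / 521 = 0.4107

41.1%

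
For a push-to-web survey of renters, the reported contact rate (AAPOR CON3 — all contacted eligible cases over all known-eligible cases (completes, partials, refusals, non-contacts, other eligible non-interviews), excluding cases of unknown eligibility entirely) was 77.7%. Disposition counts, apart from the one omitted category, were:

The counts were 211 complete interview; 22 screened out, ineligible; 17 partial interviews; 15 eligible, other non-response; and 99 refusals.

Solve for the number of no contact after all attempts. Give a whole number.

98

Top → 211 + 17 + 99 + 15 = 342
CON3 = 342 / D = 0.777
D = 342 / 0.777 = 440.2
Rest of base = 342
no contact after all attempts = 440.2 − 342 ≈ 98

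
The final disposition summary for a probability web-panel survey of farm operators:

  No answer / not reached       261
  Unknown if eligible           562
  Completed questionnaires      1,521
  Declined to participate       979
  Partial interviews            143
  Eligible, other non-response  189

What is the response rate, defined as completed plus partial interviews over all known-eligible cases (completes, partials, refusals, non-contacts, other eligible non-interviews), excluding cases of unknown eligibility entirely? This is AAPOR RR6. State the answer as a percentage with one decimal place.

Top: 1521 + 143 = 1664
Denominator: 1521 + 143 + 979 + 261 + 189 = 3093
RR6 = 1664 / 3093 = 0.5380

53.8%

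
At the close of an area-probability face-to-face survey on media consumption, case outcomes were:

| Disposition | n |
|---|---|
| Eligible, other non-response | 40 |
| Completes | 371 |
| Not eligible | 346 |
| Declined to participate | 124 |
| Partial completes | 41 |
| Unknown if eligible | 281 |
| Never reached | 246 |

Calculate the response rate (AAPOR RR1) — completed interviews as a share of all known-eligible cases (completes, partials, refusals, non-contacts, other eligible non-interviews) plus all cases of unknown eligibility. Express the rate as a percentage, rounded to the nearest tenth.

Num = 371
Denominator = 371 + 41 + 124 + 246 + 40 + 281 = 1103
RR1 = 371 / 1103 = 0.3364

33.6%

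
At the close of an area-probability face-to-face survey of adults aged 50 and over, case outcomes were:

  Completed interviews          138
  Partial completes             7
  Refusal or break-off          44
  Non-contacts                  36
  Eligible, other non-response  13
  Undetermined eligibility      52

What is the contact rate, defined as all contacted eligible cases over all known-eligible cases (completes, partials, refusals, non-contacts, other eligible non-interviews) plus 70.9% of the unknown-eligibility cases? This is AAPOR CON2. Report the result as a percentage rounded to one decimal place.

Num: 138 + 7 + 44 + 13 = 202
Determined eligible: 138 + 7 + 44 + 36 + 13 = 238
Estimated eligible among unknowns: 0.7090 × 52 = 36.87
Denominator: 238 + 36.87 = 274.87
CON2 = 202 / 274.87 = 0.7349

73.5%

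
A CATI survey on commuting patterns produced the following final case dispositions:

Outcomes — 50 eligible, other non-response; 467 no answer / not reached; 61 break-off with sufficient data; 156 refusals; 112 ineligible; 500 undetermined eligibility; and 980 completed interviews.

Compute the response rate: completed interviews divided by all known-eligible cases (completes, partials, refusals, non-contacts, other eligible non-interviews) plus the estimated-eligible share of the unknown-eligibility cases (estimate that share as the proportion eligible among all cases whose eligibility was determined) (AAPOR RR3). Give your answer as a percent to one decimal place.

Top: 980
Known eligible: 980 + 61 + 156 + 467 + 50 = 1714
e = 1714 / (1714 + 112) = 1714 / 1826 = 0.9387
e × U: 0.9387 × 500 = 469.35
Denom: 1714 + 469.35 = 2183.35
RR3 = 980 / 2183.35 = 0.4489

44.9%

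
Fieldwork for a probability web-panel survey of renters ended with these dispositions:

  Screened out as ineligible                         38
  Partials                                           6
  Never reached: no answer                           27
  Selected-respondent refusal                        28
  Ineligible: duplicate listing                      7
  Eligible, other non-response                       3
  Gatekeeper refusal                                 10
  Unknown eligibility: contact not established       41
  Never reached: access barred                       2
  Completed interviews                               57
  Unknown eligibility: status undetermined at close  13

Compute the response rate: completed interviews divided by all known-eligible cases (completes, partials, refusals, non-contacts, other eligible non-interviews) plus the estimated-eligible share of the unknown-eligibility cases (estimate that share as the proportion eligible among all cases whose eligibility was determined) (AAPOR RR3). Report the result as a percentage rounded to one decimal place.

Refusals = 10 + 28 = 38
No contact after all attempts = 27 + 2 = 29
Unknown eligibility = 41 + 13 = 54
Out of scope = 38 + 7 = 45
Top → 57
Eligible (known) → 57 + 6 + 38 + 29 + 3 = 133
e = 133 / (133 + 45) = 133 / 178 = 0.7472
e × U → 0.7472 × 54 = 40.35
Denominator → 133 + 40.35 = 173.35
RR3 = 57 / 173.35 = 0.3288

32.9%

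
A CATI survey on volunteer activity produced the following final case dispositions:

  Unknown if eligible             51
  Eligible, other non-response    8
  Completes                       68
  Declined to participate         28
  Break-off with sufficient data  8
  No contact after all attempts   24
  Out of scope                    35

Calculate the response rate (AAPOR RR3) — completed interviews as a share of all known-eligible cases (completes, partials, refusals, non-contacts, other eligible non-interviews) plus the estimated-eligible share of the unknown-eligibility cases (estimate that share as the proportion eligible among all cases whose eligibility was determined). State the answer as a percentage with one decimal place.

Numerator → 68
Determined eligible → 68 + 8 + 28 + 24 + 8 = 136
e = 136 / (136 + 35) = 136 / 171 = 0.7953
Eligible share of unknowns → 0.7953 × 51 = 40.56
Denominator → 136 + 40.56 = 176.56
RR3 = 68 / 176.56 = 0.3851

38.5%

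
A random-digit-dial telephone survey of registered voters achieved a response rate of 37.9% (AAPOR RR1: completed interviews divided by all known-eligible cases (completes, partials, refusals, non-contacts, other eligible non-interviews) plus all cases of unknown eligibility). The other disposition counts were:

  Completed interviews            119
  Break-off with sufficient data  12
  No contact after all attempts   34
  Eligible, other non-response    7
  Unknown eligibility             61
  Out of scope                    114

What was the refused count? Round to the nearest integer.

RR1 = 119 / D = 0.379
D = 119 / 0.379 = 314.0
Remaining denominator categories sum to 233
refused = 314.0 − 233 ≈ 81

81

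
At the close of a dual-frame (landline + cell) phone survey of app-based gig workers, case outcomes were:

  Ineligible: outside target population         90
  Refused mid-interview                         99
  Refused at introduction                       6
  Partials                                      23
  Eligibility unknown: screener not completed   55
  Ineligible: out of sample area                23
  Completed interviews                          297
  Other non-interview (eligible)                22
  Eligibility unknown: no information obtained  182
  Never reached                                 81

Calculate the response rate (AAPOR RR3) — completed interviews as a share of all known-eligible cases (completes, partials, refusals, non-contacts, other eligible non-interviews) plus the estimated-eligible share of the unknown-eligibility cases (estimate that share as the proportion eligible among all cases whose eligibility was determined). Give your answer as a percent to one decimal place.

Declined to participate = 6 + 99 = 105
Undetermined eligibility = 55 + 182 = 237
Screened out, ineligible = 90 + 23 = 113
Num → 297
Determined eligible → 297 + 23 + 105 + 81 + 22 = 528
e = 528 / (528 + 113) = 528 / 641 = 0.8237
e × U → 0.8237 × 237 = 195.22
Denominator → 528 + 195.22 = 723.22
RR3 = 297 / 723.22 = 0.4107

41.1%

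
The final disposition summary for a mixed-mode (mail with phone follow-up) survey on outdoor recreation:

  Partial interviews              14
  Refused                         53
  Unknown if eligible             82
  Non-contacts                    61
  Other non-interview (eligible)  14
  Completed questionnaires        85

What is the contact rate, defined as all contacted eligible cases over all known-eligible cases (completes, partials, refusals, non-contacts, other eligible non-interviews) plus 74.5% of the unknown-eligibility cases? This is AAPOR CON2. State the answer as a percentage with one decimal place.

Top = 85 + 14 + 53 + 14 = 166
Determined eligible = 85 + 14 + 53 + 61 + 14 = 227
Eligible share of unknowns = 0.7450 × 82 = 61.09
Denom = 227 + 61.09 = 288.09
CON2 = 166 / 288.09 = 0.5762

57.6%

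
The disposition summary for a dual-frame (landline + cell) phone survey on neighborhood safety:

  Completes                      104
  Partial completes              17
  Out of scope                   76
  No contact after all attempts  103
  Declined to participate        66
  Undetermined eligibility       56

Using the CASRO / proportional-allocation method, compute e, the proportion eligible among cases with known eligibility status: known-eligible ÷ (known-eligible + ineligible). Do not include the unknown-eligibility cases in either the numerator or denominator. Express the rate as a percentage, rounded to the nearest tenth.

Eligible (known) = 104 + 17 + 66 + 103 = 290
e = 290 / (290 + 76) = 290 / 366 = 0.7923

79.2%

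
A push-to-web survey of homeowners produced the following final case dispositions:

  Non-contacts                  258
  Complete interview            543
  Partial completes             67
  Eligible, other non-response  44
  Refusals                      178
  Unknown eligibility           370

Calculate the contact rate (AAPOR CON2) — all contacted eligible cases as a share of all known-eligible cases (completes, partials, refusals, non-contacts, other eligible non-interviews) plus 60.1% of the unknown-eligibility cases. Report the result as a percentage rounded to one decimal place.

Num = 543 + 67 + 178 + 44 = 832
Known eligible = 543 + 67 + 178 + 258 + 44 = 1090
e × U = 0.6010 × 370 = 222.37
Denom = 1090 + 222.37 = 1312.37
CON2 = 832 / 1312.37 = 0.6340

63.4%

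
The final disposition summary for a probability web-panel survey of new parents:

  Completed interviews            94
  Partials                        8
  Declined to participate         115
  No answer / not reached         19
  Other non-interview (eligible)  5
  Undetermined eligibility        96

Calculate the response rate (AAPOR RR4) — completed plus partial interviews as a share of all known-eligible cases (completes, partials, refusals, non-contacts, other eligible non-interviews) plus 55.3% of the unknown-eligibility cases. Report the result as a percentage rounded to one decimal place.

34.7%

Numerator: 94 + 8 = 102
Known eligible: 94 + 8 + 115 + 19 + 5 = 241
Eligible share of unknowns: 0.5530 × 96 = 53.09
Denom: 241 + 53.09 = 294.09
RR4 = 102 / 294.09 = 0.3468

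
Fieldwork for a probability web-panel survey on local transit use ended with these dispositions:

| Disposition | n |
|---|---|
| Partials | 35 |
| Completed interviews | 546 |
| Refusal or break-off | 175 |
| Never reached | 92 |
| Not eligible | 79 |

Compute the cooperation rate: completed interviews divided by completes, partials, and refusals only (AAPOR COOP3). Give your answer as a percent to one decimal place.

72.2%

Numerator: 546
Base: 546 + 35 + 175 = 756
COOP3 = 546 / 756 = 0.7222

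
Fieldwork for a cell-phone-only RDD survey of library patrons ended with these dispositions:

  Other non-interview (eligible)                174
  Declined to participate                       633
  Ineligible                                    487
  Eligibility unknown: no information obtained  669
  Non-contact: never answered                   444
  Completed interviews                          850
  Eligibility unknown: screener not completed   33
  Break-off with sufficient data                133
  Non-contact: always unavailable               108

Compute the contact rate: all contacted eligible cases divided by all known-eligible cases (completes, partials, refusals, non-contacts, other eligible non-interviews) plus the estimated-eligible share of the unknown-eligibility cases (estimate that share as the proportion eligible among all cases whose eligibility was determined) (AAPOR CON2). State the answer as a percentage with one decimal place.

No answer / not reached = 444 + 108 = 552
Eligibility not determined = 33 + 669 = 702
Numerator = 850 + 133 + 633 + 174 = 1790
Known eligible = 850 + 133 + 633 + 552 + 174 = 2342
e = 2342 / (2342 + 487) = 2342 / 2829 = 0.8279
e × U = 0.8279 × 702 = 581.19
Denominator = 2342 + 581.19 = 2923.19
CON2 = 1790 / 2923.19 = 0.6123

61.2%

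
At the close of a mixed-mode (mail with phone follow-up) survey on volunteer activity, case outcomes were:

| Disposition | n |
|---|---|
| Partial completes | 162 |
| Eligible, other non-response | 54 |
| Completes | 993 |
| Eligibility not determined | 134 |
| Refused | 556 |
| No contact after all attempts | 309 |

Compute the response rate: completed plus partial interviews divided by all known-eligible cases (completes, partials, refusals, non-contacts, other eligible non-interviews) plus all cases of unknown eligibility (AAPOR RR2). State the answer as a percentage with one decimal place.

Num: 993 + 162 = 1155
Base: 993 + 162 + 556 + 309 + 54 + 134 = 2208
RR2 = 1155 / 2208 = 0.5231

52.3%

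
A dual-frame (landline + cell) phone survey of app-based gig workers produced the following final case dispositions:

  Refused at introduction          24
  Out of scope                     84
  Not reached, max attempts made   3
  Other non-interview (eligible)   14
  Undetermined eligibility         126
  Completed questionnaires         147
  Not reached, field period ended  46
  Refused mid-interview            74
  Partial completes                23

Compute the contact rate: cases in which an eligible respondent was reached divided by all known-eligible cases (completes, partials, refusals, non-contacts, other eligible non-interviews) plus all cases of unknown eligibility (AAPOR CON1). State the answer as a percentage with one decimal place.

61.7%

Refused = 24 + 74 = 98
Non-contacts = 46 + 3 = 49
Numerator: 147 + 23 + 98 + 14 = 282
Base: 147 + 23 + 98 + 49 + 14 + 126 = 457
CON1 = 282 / 457 = 0.6171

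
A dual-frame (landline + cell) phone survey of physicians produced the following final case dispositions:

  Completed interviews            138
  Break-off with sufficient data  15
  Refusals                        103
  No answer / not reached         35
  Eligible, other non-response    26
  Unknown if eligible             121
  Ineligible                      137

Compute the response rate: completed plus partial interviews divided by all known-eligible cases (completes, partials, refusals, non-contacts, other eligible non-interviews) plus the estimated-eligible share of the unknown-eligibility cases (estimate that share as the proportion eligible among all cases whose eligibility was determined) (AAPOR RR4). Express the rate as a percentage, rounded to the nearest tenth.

Num → 138 + 15 = 153
Determined eligible → 138 + 15 + 103 + 35 + 26 = 317
e = 317 / (317 + 137) = 317 / 454 = 0.6982
Estimated eligible among unknowns → 0.6982 × 121 = 84.48
Denominator → 317 + 84.48 = 401.48
RR4 = 153 / 401.48 = 0.3811

38.1%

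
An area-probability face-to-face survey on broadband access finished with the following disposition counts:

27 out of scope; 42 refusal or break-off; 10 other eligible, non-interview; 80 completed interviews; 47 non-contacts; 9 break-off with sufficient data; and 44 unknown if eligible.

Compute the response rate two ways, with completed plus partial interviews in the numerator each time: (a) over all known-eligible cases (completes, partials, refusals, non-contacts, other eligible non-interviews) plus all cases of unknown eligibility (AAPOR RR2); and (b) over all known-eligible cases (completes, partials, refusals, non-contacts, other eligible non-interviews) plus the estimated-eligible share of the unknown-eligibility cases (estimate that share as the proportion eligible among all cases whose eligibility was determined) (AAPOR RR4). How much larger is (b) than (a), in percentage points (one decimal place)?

0.9

Num → 80 + 9 = 89
Denominator → 80 + 9 + 42 + 47 + 10 + 44 = 232
RR2 = 89 / 232 = 0.3836
Eligible (known) → 80 + 9 + 42 + 47 + 10 = 188
e = 188 / (188 + 27) = 188 / 215 = 0.8744
Eligible share of unknowns → 0.8744 × 44 = 38.47
Denominator → 188 + 38.47 = 226.47
RR4 = 89 / 226.47 = 0.3930
Difference = 39.30 − 38.36 = 0.94 percentage points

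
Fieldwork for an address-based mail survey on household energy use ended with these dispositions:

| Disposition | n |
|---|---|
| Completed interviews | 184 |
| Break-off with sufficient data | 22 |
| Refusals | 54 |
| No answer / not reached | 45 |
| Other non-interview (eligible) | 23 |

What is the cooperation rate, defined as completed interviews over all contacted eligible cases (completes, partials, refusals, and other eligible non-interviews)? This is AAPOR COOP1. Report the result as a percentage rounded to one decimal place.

65.0%

Num = 184
Denom = 184 + 22 + 54 + 23 = 283
COOP1 = 184 / 283 = 0.6502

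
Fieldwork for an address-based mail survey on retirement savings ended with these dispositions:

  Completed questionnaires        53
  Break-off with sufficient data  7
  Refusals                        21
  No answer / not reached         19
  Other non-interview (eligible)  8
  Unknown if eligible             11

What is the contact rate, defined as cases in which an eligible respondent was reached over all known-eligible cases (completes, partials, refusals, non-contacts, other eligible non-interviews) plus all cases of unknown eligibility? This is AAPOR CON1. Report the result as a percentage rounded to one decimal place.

74.8%

Top: 53 + 7 + 21 + 8 = 89
Base: 53 + 7 + 21 + 19 + 8 + 11 = 119
CON1 = 89 / 119 = 0.7479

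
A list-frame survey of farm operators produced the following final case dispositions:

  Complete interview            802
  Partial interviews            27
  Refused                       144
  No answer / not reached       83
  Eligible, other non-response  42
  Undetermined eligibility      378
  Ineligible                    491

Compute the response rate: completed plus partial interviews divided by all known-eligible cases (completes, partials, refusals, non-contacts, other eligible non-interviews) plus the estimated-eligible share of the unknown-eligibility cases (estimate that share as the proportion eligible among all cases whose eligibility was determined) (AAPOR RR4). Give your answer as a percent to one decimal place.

Top: 802 + 27 = 829
Eligible (known): 802 + 27 + 144 + 83 + 42 = 1098
e = 1098 / (1098 + 491) = 1098 / 1589 = 0.6910
Estimated eligible among unknowns: 0.6910 × 378 = 261.20
Base: 1098 + 261.20 = 1359.20
RR4 = 829 / 1359.20 = 0.6099

61.0%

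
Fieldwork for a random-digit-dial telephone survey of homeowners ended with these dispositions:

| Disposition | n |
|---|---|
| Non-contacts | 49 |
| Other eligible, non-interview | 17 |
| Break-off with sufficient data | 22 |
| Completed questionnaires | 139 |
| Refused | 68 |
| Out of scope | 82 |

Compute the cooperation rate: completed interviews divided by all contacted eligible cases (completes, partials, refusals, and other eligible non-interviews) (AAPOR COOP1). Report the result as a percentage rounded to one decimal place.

Numerator = 139
Denom = 139 + 22 + 68 + 17 = 246
COOP1 = 139 / 246 = 0.5650

56.5%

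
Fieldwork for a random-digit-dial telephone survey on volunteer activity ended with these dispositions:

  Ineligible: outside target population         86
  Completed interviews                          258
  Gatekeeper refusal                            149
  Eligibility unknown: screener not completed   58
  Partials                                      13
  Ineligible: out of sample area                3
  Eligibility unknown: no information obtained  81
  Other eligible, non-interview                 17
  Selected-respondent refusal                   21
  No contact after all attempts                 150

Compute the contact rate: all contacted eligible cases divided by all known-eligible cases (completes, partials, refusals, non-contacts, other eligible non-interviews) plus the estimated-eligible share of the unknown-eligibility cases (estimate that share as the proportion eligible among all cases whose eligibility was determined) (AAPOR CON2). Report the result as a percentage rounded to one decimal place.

Refusal or break-off = 149 + 21 = 170
Unknown if eligible = 58 + 81 = 139
Not eligible = 86 + 3 = 89
Top → 258 + 13 + 170 + 17 = 458
Eligible (known) → 258 + 13 + 170 + 150 + 17 = 608
e = 608 / (608 + 89) = 608 / 697 = 0.8723
Estimated eligible among unknowns → 0.8723 × 139 = 121.25
Base → 608 + 121.25 = 729.25
CON2 = 458 / 729.25 = 0.6280

62.8%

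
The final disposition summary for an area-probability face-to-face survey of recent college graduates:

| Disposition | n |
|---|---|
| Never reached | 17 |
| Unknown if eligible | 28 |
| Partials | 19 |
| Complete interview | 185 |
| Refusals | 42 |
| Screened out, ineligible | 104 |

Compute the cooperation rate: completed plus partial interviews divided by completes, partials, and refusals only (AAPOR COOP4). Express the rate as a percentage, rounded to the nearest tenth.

82.9%

Numerator → 185 + 19 = 204
Denom → 185 + 19 + 42 = 246
COOP4 = 204 / 246 = 0.8293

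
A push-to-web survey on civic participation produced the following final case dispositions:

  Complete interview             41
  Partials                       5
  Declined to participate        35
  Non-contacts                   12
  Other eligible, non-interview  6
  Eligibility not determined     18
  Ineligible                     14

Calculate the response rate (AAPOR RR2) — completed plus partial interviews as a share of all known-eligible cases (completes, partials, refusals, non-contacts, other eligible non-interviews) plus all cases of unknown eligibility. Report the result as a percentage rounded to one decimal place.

Numerator = 41 + 5 = 46
Base = 41 + 5 + 35 + 12 + 6 + 18 = 117
RR2 = 46 / 117 = 0.3932

39.3%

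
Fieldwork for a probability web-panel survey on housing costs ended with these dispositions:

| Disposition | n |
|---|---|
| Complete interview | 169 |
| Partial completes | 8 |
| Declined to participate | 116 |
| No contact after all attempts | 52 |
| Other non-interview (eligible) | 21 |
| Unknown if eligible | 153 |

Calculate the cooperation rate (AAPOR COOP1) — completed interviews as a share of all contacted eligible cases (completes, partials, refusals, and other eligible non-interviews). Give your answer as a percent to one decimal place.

53.8%

Num = 169
Denominator = 169 + 8 + 116 + 21 = 314
COOP1 = 169 / 314 = 0.5382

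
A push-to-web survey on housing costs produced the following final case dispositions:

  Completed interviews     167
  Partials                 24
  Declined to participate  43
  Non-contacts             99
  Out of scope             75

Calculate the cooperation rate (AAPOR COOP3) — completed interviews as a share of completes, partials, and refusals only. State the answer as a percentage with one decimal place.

71.4%

Num: 167
Denom: 167 + 24 + 43 = 234
COOP3 = 167 / 234 = 0.7137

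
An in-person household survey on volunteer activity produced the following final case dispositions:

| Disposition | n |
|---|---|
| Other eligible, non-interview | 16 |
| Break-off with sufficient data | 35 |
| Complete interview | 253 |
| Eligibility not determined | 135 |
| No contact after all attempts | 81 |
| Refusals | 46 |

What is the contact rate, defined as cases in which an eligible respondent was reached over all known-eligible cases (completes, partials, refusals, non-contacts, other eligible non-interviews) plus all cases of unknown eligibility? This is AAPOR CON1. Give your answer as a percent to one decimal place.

Num → 253 + 35 + 46 + 16 = 350
Denom → 253 + 35 + 46 + 81 + 16 + 135 = 566
CON1 = 350 / 566 = 0.6184

61.8%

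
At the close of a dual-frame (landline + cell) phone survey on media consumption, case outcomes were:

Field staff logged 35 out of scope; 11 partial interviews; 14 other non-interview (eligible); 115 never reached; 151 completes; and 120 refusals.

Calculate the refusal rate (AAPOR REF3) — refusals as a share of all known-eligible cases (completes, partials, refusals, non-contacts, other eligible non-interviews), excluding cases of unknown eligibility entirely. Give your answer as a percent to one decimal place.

29.2%

Numerator → 120
Base → 151 + 11 + 120 + 115 + 14 = 411
REF3 = 120 / 411 = 0.2920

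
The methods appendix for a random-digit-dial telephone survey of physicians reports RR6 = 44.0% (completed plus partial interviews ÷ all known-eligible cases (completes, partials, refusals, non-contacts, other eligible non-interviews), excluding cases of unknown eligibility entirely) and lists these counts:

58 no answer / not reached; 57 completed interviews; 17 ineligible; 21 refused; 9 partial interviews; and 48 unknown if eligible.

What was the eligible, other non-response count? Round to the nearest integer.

5

Top → 57 + 9 = 66
RR6 = 66 / D = 0.440
D = 66 / 0.440 = 150.0
Other denominator terms total 145
eligible, other non-response = 150.0 − 145 ≈ 5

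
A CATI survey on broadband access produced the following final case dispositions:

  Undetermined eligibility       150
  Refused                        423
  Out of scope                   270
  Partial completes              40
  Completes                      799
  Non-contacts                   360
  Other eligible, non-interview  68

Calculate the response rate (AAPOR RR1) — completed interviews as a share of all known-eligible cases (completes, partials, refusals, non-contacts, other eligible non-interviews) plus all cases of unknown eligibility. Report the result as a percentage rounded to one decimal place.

Numerator: 799
Denominator: 799 + 40 + 423 + 360 + 68 + 150 = 1840
RR1 = 799 / 1840 = 0.4342

43.4%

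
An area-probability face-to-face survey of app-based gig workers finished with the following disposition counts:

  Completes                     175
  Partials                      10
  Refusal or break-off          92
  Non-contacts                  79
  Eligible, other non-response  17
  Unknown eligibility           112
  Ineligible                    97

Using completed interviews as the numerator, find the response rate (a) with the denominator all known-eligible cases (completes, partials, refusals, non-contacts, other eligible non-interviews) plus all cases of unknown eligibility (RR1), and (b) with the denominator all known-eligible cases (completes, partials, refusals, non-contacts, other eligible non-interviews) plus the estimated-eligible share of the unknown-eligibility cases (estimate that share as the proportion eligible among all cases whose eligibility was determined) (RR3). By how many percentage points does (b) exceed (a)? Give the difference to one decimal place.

Top: 175
Base: 175 + 10 + 92 + 79 + 17 + 112 = 485
RR1 = 175 / 485 = 0.3608
Known eligible: 175 + 10 + 92 + 79 + 17 = 373
e = 373 / (373 + 97) = 373 / 470 = 0.7936
Estimated eligible among unknowns: 0.7936 × 112 = 88.88
Base: 373 + 88.88 = 461.88
RR3 = 175 / 461.88 = 0.3789
Difference = 37.89 − 36.08 = 1.81 percentage points

1.8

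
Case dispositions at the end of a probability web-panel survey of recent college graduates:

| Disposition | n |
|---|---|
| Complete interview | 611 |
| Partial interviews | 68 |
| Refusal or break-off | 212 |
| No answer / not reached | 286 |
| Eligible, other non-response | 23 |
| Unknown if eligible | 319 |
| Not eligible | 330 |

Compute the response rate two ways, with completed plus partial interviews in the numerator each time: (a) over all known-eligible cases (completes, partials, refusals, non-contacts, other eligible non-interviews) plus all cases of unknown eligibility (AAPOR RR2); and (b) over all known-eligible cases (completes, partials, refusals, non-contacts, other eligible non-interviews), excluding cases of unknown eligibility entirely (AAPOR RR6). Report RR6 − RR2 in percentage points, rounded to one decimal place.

Top → 611 + 68 = 679
Denom → 611 + 68 + 212 + 286 + 23 + 319 = 1519
RR2 = 679 / 1519 = 0.4470
Denom → 611 + 68 + 212 + 286 + 23 = 1200
RR6 = 679 / 1200 = 0.5658
Difference = 56.58 − 44.70 = 11.88 percentage points

11.9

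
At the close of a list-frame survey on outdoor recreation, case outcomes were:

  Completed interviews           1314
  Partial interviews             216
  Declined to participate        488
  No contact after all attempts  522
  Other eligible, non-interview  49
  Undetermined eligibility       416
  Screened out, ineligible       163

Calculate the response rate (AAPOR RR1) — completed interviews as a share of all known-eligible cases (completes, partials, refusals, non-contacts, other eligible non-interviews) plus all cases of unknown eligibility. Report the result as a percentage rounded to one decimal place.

Numerator: 1314
Denominator: 1314 + 216 + 488 + 522 + 49 + 416 = 3005
RR1 = 1314 / 3005 = 0.4373

43.7%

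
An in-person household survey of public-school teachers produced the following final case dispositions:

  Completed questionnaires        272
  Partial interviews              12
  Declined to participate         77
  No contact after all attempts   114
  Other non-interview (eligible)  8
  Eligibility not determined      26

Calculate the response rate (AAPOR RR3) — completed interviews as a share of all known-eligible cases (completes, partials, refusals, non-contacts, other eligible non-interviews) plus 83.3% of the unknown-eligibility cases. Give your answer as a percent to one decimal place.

53.9%

Top = 272
Determined eligible = 272 + 12 + 77 + 114 + 8 = 483
e × U = 0.8330 × 26 = 21.66
Denominator = 483 + 21.66 = 504.66
RR3 = 272 / 504.66 = 0.5390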